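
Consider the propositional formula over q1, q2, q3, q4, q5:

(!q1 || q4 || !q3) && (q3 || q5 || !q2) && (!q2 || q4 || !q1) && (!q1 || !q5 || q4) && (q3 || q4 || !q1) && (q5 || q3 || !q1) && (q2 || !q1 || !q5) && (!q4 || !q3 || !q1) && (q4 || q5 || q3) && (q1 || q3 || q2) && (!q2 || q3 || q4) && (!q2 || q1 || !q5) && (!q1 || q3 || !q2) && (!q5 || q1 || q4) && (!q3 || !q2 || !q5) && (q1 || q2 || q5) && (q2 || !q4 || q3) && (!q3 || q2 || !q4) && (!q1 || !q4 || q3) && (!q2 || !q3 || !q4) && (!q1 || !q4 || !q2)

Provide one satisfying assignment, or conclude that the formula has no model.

q1=false,  q2=true,  q3=true,  q4=false,  q5=false

Try q1 = false.
Try q3 = true.
Try q2 = true.
From the singleton clause (!q5), q5 = false.
From the singleton clause (!q4), q4 = false.
All clauses are satisfied.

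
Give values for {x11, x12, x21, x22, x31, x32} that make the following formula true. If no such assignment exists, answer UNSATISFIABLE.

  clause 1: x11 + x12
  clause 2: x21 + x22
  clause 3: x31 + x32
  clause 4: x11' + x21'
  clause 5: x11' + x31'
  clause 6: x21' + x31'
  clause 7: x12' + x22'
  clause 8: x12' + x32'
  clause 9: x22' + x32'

Try x11 = 1.
Unit clause (x21') forces x21 = 0.
Unit clause (x22) forces x22 = 1.
Unit clause (x31') forces x31 = 0.
Unit clause (x32) forces x32 = 1.
That conflicts with the unit clause (x32').
Backtrack on x11: now try x11 = 0.
Unit clause (x12) forces x12 = 1.
Unit clause (x22') forces x22 = 0.
Unit clause (x21) forces x21 = 1.
Unit clause (x31') forces x31 = 0.
Unit clause (x32) forces x32 = 1.
That conflicts with the unit clause (x32').
Neither x11 = 1 nor x11 = 0 works.

UNSATISFIABLE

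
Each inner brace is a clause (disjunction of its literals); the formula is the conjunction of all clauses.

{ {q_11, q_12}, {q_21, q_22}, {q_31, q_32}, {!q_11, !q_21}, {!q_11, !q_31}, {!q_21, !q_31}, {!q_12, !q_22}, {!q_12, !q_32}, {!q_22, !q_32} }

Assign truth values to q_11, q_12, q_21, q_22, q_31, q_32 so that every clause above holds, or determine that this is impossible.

Case q_11 = true:
(!q_21) alone gives q_21 = false.
(q_22) alone gives q_22 = true.
(!q_31) alone gives q_31 = false.
(q_32) alone gives q_32 = true.
That conflicts with the unit clause (!q_32).
Backtrack on q_11: now try q_11 = false.
(q_12) alone gives q_12 = true.
(!q_22) alone gives q_22 = false.
(q_21) alone gives q_21 = true.
(!q_31) alone gives q_31 = false.
(q_32) alone gives q_32 = true.
That conflicts with the unit clause (!q_32).
Either choice for q_11 ends in contradiction.

UNSATISFIABLE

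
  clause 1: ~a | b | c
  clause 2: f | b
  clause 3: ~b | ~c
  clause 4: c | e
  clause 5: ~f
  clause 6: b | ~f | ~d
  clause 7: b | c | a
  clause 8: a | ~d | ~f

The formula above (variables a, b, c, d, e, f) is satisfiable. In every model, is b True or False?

Suppose b = 0.
Unit clause (f) forces f = 1.
That conflicts with the unit clause (~f).
So every satisfying assignment has b = True.

True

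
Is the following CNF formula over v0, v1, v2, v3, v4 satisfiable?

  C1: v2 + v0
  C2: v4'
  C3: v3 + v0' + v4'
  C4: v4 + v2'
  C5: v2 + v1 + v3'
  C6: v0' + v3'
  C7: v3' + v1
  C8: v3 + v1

Satisfiable

The clause (v4') is unit, so v4 = 0.
The clause (v2') is unit, so v2 = 0.
The clause (v0) is unit, so v0 = 1.
The clause (v3') is unit, so v3 = 0.
The clause (v1) is unit, so v1 = 1.
This assignment satisfies each clause.
A satisfying assignment: v0=1; v1=1; v2=0; v3=0; v4=0.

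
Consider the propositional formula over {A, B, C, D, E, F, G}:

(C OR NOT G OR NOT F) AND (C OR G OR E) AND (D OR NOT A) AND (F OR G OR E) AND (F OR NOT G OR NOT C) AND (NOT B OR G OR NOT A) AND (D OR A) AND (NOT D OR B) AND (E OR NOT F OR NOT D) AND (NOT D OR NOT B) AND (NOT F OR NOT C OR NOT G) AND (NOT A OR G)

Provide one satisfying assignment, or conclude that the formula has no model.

UNSATISFIABLE

Try D = true.
Unit clause (B) forces B = true.
That conflicts with the unit clause (NOT B).
That branch fails; take D = false instead.
Unit clause (NOT A) forces A = false.
That conflicts with the unit clause (A).
Both values of D lead to a conflict.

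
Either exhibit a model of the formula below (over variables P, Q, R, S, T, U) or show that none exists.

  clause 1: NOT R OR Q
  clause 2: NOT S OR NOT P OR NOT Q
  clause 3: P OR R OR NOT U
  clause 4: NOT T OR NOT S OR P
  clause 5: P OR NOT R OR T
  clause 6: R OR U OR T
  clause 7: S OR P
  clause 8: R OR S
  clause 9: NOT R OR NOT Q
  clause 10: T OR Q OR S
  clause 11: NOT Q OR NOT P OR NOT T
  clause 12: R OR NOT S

Branch on R: set R = false.
From the singleton clause (S), S = true.
But (NOT S) is also a unit clause — contradiction.
That branch fails; take R = true instead.
From the singleton clause (Q), Q = true.
But (NOT Q) is also a unit clause — contradiction.
Neither R = true nor R = false works.

UNSATISFIABLE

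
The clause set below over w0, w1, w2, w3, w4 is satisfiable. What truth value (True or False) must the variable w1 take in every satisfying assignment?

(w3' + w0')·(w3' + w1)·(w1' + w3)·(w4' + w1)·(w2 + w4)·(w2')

Suppose w1 = 0.
The clause (w3') is unit, so w3 = 0.
The clause (w4') is unit, so w4 = 0.
The clause (w2) is unit, so w2 = 1.
Now (w2') is unsatisfied and unit — conflict.
So every satisfying assignment has w1 = True.

True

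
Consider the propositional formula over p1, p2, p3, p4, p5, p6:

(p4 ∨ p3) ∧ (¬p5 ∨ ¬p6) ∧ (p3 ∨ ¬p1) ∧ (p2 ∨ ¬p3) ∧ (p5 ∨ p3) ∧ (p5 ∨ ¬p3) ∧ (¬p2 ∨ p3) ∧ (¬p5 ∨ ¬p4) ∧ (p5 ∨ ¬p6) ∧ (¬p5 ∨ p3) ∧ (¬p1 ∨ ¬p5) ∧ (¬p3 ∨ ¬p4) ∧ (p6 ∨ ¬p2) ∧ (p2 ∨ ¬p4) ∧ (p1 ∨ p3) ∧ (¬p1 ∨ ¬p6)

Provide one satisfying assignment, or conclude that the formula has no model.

UNSATISFIABLE

Branch on p4: set p4 = True.
(¬p5) alone gives p5 = False.
(p3) alone gives p3 = True.
Now (¬p3) is unsatisfied and unit — conflict.
Backtrack on p4: now try p4 = False.
(p3) alone gives p3 = True.
(p2) alone gives p2 = True.
(p5) alone gives p5 = True.
(¬p6) alone gives p6 = False.
Now (p6) is unsatisfied and unit — conflict.
Either choice for p4 ends in contradiction.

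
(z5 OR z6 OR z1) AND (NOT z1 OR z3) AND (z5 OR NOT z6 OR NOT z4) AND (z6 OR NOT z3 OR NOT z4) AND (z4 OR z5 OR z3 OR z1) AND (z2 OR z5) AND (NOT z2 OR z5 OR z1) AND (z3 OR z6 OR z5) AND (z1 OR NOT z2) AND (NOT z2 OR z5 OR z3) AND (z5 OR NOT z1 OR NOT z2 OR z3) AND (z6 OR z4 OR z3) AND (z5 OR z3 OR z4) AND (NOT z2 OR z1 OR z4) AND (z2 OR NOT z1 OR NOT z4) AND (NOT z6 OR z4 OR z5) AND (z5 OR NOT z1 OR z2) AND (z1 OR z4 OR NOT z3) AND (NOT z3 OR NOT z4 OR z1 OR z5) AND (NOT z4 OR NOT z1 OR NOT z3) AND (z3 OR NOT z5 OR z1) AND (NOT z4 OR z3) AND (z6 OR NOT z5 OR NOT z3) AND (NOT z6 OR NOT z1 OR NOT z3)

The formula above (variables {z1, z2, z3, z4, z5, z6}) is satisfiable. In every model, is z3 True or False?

Suppose z3 = false.
Unit clause (NOT z1) forces z1 = false.
Unit clause (NOT z2) forces z2 = false.
Unit clause (z5) forces z5 = true.
Now (NOT z5) is unsatisfied and unit — conflict.
So every satisfying assignment has z3 = True.

True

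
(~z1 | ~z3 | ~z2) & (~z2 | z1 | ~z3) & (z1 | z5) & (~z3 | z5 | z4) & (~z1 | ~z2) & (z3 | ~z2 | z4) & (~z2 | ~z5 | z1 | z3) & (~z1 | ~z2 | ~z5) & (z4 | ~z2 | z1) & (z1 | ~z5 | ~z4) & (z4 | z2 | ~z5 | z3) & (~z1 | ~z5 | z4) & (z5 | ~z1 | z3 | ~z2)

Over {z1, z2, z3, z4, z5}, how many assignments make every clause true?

There are 2^5 = 32 truth assignments over (z1, z2, z3, z4, z5).
Split on z5. With z5 = 1, the clauses containing z5 are satisfied and ~z5 drops from the rest; 3 of the 2^4 = 16 assignments to the other variables satisfy what remains.
With z5 = 0, by the same count on the reduced clause set, 3 assignments work.
(One model: z1=F, z2=F, z3=T, z4=F, z5=T.)
Total: 3 + 3 = 6.

6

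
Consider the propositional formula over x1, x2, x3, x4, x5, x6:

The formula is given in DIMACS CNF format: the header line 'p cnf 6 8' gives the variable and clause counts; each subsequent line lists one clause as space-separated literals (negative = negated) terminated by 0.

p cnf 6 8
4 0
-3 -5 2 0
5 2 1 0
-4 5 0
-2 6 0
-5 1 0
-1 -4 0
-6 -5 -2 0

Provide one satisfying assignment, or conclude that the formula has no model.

From the singleton clause (x4), x4 = True.
From the singleton clause (x5), x5 = True.
From the singleton clause (x1), x1 = True.
Now (¬x1) is unsatisfied and unit — conflict.

UNSATISFIABLE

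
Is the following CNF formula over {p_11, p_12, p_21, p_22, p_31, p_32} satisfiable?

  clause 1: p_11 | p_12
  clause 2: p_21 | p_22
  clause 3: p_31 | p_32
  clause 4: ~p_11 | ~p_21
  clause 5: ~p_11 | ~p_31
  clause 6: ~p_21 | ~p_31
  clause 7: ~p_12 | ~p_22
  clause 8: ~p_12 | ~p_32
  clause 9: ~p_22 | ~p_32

Branch on p_11: set p_11 = 1.
The clause (~p_21) is unit, so p_21 = 0.
The clause (p_22) is unit, so p_22 = 1.
The clause (~p_31) is unit, so p_31 = 0.
The clause (p_32) is unit, so p_32 = 1.
But (~p_32) is also a unit clause — contradiction.
Backtrack on p_11: now try p_11 = 0.
The clause (p_12) is unit, so p_12 = 1.
The clause (~p_22) is unit, so p_22 = 0.
The clause (p_21) is unit, so p_21 = 1.
The clause (~p_31) is unit, so p_31 = 0.
The clause (p_32) is unit, so p_32 = 1.
But (~p_32) is also a unit clause — contradiction.
Both values of p_11 lead to a conflict.
No assignment satisfies every clause.

Unsatisfiable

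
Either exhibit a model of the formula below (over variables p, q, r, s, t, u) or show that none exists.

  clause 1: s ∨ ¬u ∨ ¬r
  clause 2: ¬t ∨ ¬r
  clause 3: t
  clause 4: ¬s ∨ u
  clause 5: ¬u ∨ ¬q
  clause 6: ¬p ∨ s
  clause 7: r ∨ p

p=True,  q=False,  r=False,  s=True,  t=True,  u=True

From the singleton clause (t), t = True.
From the singleton clause (¬r), r = False.
From the singleton clause (p), p = True.
From the singleton clause (s), s = True.
From the singleton clause (u), u = True.
From the singleton clause (¬q), q = False.
All clauses are satisfied.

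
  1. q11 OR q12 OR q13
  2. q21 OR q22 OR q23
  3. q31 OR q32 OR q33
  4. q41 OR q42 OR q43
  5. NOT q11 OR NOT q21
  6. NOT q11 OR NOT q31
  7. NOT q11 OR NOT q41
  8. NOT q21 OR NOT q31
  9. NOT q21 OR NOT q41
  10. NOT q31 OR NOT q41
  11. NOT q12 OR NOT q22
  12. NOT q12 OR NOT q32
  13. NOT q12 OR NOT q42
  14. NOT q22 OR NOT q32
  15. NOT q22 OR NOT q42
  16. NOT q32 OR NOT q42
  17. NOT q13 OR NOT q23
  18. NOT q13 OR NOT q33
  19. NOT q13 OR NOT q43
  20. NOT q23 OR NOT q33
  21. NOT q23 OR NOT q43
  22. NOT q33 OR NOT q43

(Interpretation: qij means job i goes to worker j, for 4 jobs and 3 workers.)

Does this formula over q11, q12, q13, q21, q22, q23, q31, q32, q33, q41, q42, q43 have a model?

Suppose q11 = false.
Suppose q12 = true.
From the singleton clause (NOT q22), q22 = false.
From the singleton clause (NOT q32), q32 = false.
From the singleton clause (NOT q42), q42 = false.
Suppose q21 = true.
From the singleton clause (NOT q31), q31 = false.
From the singleton clause (q33), q33 = true.
From the singleton clause (NOT q41), q41 = false.
From the singleton clause (q43), q43 = true.
But (NOT q43) is also a unit clause — contradiction.
Undo q21 and try q21 = false.
From the singleton clause (q23), q23 = true.
From the singleton clause (NOT q13), q13 = false.
From the singleton clause (NOT q33), q33 = false.
From the singleton clause (q31), q31 = true.
From the singleton clause (NOT q41), q41 = false.
From the singleton clause (q43), q43 = true.
But (NOT q43) is also a unit clause — contradiction.
Both values of q21 lead to a conflict.
Undo q12 and try q12 = false.
From the singleton clause (q13), q13 = true.
From the singleton clause (NOT q23), q23 = false.
From the singleton clause (NOT q33), q33 = false.
From the singleton clause (NOT q43), q43 = false.
Suppose q21 = true.
From the singleton clause (NOT q31), q31 = false.
From the singleton clause (q32), q32 = true.
From the singleton clause (NOT q41), q41 = false.
From the singleton clause (q42), q42 = true.
But (NOT q42) is also a unit clause — contradiction.
Undo q21 and try q21 = false.
From the singleton clause (q22), q22 = true.
From the singleton clause (NOT q32), q32 = false.
From the singleton clause (q31), q31 = true.
From the singleton clause (NOT q41), q41 = false.
From the singleton clause (q42), q42 = true.
But (NOT q42) is also a unit clause — contradiction.
Both values of q21 lead to a conflict.
Both values of q12 lead to a conflict.
Undo q11 and try q11 = true.
From the singleton clause (NOT q21), q21 = false.
From the singleton clause (NOT q31), q31 = false.
From the singleton clause (NOT q41), q41 = false.
Suppose q22 = true.
From the singleton clause (NOT q12), q12 = false.
From the singleton clause (NOT q32), q32 = false.
From the singleton clause (q33), q33 = true.
From the singleton clause (NOT q42), q42 = false.
From the singleton clause (q43), q43 = true.
But (NOT q43) is also a unit clause — contradiction.
Undo q22 and try q22 = false.
From the singleton clause (q23), q23 = true.
From the singleton clause (NOT q13), q13 = false.
From the singleton clause (NOT q33), q33 = false.
From the singleton clause (q32), q32 = true.
From the singleton clause (NOT q12), q12 = false.
From the singleton clause (NOT q42), q42 = false.
From the singleton clause (q43), q43 = true.
But (NOT q43) is also a unit clause — contradiction.
Both values of q22 lead to a conflict.
Both values of q11 lead to a conflict.
No assignment satisfies every clause.

No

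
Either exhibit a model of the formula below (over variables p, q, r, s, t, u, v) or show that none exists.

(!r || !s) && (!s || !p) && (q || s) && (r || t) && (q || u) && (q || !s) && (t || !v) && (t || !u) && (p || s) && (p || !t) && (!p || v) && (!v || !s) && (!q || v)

p ↦ true,  q ↦ true,  r ↦ true,  s ↦ false,  t ↦ true,  u ↦ true,  v ↦ true

Case r = true:
The clause (!s) is unit, so s = false.
The clause (q) is unit, so q = true.
The clause (p) is unit, so p = true.
The clause (v) is unit, so v = true.
The clause (t) is unit, so t = true.
All clauses hold; u can take either value.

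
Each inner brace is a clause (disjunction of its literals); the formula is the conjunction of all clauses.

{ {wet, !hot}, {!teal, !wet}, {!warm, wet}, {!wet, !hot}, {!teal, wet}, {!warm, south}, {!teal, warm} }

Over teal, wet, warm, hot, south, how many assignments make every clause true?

There are 2^5 = 32 truth assignments over (teal, wet, warm, hot, south).
Split on south. With south = true, the clauses containing south are satisfied and !south drops from the rest; 3 of the 2^4 = 16 assignments to the other variables satisfy what remains.
With south = false, by the same count on the reduced clause set, 2 assignments work.
(One model: teal=F, wet=F, warm=F, hot=F, south=F.)
Total: 3 + 2 = 5.

5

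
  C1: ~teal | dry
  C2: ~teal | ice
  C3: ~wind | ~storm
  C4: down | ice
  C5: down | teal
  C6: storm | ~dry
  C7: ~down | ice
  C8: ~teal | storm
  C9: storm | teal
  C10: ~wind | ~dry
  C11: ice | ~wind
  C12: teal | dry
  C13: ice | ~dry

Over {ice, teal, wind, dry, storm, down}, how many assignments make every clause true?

3

There are 2^6 = 64 truth assignments over (ice, teal, wind, dry, storm, down).
Split on teal. With teal = 1, the clauses containing teal are satisfied and ~teal drops from the rest; 2 of the 2^5 = 32 assignments to the other variables satisfy what remains.
With teal = 0, by the same count on the reduced clause set, 1 assignment works.
Total: 2 + 1 = 3.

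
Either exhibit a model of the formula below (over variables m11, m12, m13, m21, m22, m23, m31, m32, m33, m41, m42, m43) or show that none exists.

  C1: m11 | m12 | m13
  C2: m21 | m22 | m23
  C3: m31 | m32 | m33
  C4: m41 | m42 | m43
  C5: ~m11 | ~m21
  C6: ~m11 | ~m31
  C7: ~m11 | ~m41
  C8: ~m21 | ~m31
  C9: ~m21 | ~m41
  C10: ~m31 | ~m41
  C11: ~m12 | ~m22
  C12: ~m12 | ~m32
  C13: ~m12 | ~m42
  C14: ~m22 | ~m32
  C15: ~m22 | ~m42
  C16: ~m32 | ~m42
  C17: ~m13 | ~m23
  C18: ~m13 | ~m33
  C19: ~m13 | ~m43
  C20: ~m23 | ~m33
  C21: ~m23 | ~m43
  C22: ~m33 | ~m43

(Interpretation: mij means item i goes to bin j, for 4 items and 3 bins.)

UNSATISFIABLE

Suppose m11 = 0.
Suppose m12 = 1.
The clause (~m22) is unit, so m22 = 0.
The clause (~m32) is unit, so m32 = 0.
The clause (~m42) is unit, so m42 = 0.
Suppose m21 = 1.
The clause (~m31) is unit, so m31 = 0.
The clause (m33) is unit, so m33 = 1.
The clause (~m41) is unit, so m41 = 0.
The clause (m43) is unit, so m43 = 1.
Now (~m43) is unsatisfied and unit — conflict.
Undo m21 and try m21 = 0.
The clause (m23) is unit, so m23 = 1.
The clause (~m13) is unit, so m13 = 0.
The clause (~m33) is unit, so m33 = 0.
The clause (m31) is unit, so m31 = 1.
The clause (~m41) is unit, so m41 = 0.
The clause (m43) is unit, so m43 = 1.
Now (~m43) is unsatisfied and unit — conflict.
Both values of m21 lead to a conflict.
Undo m12 and try m12 = 0.
The clause (m13) is unit, so m13 = 1.
The clause (~m23) is unit, so m23 = 0.
The clause (~m33) is unit, so m33 = 0.
The clause (~m43) is unit, so m43 = 0.
Suppose m21 = 1.
The clause (~m31) is unit, so m31 = 0.
The clause (m32) is unit, so m32 = 1.
The clause (~m41) is unit, so m41 = 0.
The clause (m42) is unit, so m42 = 1.
Now (~m42) is unsatisfied and unit — conflict.
Undo m21 and try m21 = 0.
The clause (m22) is unit, so m22 = 1.
The clause (~m32) is unit, so m32 = 0.
The clause (m31) is unit, so m31 = 1.
The clause (~m41) is unit, so m41 = 0.
The clause (m42) is unit, so m42 = 1.
Now (~m42) is unsatisfied and unit — conflict.
Both values of m21 lead to a conflict.
Both values of m12 lead to a conflict.
Undo m11 and try m11 = 1.
The clause (~m21) is unit, so m21 = 0.
The clause (~m31) is unit, so m31 = 0.
The clause (~m41) is unit, so m41 = 0.
Suppose m22 = 1.
The clause (~m12) is unit, so m12 = 0.
The clause (~m32) is unit, so m32 = 0.
The clause (m33) is unit, so m33 = 1.
The clause (~m42) is unit, so m42 = 0.
The clause (m43) is unit, so m43 = 1.
Now (~m43) is unsatisfied and unit — conflict.
Undo m22 and try m22 = 0.
The clause (m23) is unit, so m23 = 1.
The clause (~m13) is unit, so m13 = 0.
The clause (~m33) is unit, so m33 = 0.
The clause (m32) is unit, so m32 = 1.
The clause (~m12) is unit, so m12 = 0.
The clause (~m42) is unit, so m42 = 0.
The clause (m43) is unit, so m43 = 1.
Now (~m43) is unsatisfied and unit — conflict.
Both values of m22 lead to a conflict.
Both values of m11 lead to a conflict.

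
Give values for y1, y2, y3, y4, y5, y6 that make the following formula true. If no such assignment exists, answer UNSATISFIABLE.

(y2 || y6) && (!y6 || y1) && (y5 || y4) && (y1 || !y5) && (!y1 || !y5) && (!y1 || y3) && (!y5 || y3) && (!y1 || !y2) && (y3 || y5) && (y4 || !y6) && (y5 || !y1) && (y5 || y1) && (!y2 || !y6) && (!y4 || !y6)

Suppose y2 = true.
The clause (!y1) is unit, so y1 = false.
The clause (!y6) is unit, so y6 = false.
The clause (!y5) is unit, so y5 = false.
But (y5) is also a unit clause — contradiction.
Backtrack on y2: now try y2 = false.
The clause (y6) is unit, so y6 = true.
The clause (y1) is unit, so y1 = true.
The clause (!y5) is unit, so y5 = false.
But (y5) is also a unit clause — contradiction.
Either choice for y2 ends in contradiction.

UNSATISFIABLE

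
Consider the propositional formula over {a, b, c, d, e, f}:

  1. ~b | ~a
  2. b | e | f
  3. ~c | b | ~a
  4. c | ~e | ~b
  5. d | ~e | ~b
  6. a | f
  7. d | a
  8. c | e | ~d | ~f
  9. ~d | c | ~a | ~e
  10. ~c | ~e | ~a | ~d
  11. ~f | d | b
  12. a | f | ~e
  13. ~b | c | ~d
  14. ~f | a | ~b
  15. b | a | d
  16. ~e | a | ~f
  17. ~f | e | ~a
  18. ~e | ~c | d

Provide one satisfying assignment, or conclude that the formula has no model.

Try b = 0.
Try e = 0.
Unit clause (f) forces f = 1.
Unit clause (d) forces d = 1.
Unit clause (c) forces c = 1.
Unit clause (~a) forces a = 0.
All clauses are satisfied.

a: 0,  b: 0,  c: 1,  d: 1,  e: 0,  f: 1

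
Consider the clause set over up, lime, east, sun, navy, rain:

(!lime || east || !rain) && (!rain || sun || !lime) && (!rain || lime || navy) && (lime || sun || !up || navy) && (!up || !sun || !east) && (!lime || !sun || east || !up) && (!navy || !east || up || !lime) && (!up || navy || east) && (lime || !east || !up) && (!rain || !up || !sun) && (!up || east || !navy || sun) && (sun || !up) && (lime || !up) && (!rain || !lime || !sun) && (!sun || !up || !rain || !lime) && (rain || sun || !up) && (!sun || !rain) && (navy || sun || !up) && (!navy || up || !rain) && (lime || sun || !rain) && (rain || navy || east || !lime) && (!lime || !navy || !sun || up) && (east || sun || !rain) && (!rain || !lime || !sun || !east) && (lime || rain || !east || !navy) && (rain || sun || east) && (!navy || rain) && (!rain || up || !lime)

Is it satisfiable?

Satisfiable

Try sun = true.
(!rain) alone gives rain = false.
(!navy) alone gives navy = false.
Try up = false.
Try east = true.
Every clause is now satisfied; lime is unconstrained.
A satisfying assignment: up ↦ false, lime ↦ false, east ↦ true, sun ↦ true, navy ↦ false, rain ↦ false.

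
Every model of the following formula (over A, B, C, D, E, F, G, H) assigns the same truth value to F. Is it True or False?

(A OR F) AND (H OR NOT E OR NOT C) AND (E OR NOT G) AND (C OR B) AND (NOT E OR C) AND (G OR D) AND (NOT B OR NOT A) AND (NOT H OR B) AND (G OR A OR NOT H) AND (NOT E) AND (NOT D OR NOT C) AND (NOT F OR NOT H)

Suppose F = false.
(A) alone gives A = true.
(NOT B) alone gives B = false.
(C) alone gives C = true.
(NOT H) alone gives H = false.
(NOT E) alone gives E = false.
(NOT G) alone gives G = false.
(D) alone gives D = true.
But (NOT D) is also a unit clause — contradiction.
So every satisfying assignment has F = True.

True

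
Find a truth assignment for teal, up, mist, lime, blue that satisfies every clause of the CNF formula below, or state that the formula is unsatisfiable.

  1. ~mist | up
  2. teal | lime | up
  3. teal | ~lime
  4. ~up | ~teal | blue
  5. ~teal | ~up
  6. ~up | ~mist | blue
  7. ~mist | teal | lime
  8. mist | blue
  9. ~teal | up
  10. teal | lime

UNSATISFIABLE

Branch on mist: set mist = 0.
From the singleton clause (blue), blue = 1.
Branch on teal: set teal = 1.
From the singleton clause (~up), up = 0.
Now (up) is unsatisfied and unit — conflict.
So teal must be the other value — set teal = 0.
From the singleton clause (~lime), lime = 0.
Now (lime) is unsatisfied and unit — conflict.
Neither teal = 1 nor teal = 0 works.
So mist must be the other value — set mist = 1.
From the singleton clause (up), up = 1.
From the singleton clause (~teal), teal = 0.
From the singleton clause (~lime), lime = 0.
Now (lime) is unsatisfied and unit — conflict.
Neither mist = 1 nor mist = 0 works.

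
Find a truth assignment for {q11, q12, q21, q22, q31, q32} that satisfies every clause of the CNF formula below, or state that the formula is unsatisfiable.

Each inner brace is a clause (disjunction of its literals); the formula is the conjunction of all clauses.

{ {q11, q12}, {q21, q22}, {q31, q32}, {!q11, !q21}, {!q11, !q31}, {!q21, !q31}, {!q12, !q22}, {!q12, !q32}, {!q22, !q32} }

UNSATISFIABLE

Suppose q11 = true.
The clause (!q21) is unit, so q21 = false.
The clause (q22) is unit, so q22 = true.
The clause (!q31) is unit, so q31 = false.
The clause (q32) is unit, so q32 = true.
That conflicts with the unit clause (!q32).
Backtrack on q11: now try q11 = false.
The clause (q12) is unit, so q12 = true.
The clause (!q22) is unit, so q22 = false.
The clause (q21) is unit, so q21 = true.
The clause (!q31) is unit, so q31 = false.
The clause (q32) is unit, so q32 = true.
That conflicts with the unit clause (!q32).
Neither q11 = true nor q11 = false works.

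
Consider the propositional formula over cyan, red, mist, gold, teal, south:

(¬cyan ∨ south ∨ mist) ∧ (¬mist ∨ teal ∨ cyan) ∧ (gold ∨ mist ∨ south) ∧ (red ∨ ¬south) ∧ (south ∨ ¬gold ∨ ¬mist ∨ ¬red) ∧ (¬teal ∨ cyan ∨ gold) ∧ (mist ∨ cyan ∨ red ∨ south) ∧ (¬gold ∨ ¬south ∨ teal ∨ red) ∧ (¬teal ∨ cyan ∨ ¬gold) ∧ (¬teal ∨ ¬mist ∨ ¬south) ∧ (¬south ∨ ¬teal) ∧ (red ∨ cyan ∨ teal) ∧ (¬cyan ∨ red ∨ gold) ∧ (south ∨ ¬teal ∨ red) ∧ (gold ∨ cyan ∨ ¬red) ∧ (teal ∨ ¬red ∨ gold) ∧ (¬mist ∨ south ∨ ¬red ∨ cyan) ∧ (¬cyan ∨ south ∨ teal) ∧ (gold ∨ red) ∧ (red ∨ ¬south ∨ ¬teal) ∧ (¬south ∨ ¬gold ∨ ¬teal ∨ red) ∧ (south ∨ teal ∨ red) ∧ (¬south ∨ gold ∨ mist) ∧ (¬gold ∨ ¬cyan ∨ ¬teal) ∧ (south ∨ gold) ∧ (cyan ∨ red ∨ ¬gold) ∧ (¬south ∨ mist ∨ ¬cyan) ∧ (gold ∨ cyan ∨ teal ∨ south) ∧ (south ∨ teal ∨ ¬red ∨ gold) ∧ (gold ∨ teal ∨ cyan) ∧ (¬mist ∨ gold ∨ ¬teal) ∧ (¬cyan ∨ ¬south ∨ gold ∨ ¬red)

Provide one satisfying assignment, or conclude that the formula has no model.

cyan ↦ False, red ↦ True, mist ↦ False, gold ↦ True, teal ↦ False, south ↦ True

Case red = True:
Case south = True:
From the singleton clause (¬teal), teal = False.
From the singleton clause (gold), gold = True.
Case mist = False:
From the singleton clause (¬cyan), cyan = False.
All clauses are satisfied.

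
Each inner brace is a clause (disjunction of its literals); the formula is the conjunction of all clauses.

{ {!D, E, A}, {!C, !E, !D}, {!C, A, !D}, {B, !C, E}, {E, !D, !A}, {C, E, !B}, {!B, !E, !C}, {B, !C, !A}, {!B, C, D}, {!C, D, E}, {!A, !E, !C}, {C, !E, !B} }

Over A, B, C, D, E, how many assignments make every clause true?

There are 2^5 = 32 truth assignments over (A, B, C, D, E).
Split on E. With E = true, the clauses containing E are satisfied and !E drops from the rest; 5 of the 2^4 = 16 assignments to the other variables satisfy what remains.
With E = false, by the same count on the reduced clause set, 2 assignments work.
(One model: A=F, B=F, C=F, D=F, E=F.)
Total: 5 + 2 = 7.

7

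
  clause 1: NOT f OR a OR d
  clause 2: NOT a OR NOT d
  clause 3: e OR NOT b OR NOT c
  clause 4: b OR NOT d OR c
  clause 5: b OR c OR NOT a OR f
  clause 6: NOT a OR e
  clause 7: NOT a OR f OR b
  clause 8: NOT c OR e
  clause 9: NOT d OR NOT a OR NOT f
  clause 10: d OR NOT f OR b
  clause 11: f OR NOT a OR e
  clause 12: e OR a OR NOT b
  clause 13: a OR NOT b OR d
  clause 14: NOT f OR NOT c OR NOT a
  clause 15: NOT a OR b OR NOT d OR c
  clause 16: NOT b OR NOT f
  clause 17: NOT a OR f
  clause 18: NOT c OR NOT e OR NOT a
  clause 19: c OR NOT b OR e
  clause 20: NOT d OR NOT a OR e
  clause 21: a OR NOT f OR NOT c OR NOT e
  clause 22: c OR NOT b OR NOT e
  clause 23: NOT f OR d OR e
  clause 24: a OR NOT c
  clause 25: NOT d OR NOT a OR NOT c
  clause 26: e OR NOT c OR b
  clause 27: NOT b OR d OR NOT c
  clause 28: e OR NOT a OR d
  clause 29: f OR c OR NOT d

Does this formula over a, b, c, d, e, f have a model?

Satisfiable

Case a = false:
The clause (NOT c) is unit, so c = false.
Case f = false:
The clause (NOT d) is unit, so d = false.
The clause (NOT b) is unit, so b = false.
Every clause is now satisfied; e is unconstrained.
A satisfying assignment: a: false,  b: false,  c: false,  d: false,  e: false,  f: false.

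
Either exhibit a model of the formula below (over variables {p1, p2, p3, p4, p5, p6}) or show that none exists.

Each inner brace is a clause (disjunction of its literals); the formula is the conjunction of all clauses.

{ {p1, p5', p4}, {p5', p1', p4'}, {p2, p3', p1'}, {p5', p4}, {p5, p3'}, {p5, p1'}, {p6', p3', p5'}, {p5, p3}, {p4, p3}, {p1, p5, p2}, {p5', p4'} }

UNSATISFIABLE

Branch on p5: set p5 = 0.
Unit clause (p3') forces p3 = 0.
But (p3) is also a unit clause — contradiction.
Undo p5 and try p5 = 1.
Unit clause (p4) forces p4 = 1.
But (p4') is also a unit clause — contradiction.
Both values of p5 lead to a conflict.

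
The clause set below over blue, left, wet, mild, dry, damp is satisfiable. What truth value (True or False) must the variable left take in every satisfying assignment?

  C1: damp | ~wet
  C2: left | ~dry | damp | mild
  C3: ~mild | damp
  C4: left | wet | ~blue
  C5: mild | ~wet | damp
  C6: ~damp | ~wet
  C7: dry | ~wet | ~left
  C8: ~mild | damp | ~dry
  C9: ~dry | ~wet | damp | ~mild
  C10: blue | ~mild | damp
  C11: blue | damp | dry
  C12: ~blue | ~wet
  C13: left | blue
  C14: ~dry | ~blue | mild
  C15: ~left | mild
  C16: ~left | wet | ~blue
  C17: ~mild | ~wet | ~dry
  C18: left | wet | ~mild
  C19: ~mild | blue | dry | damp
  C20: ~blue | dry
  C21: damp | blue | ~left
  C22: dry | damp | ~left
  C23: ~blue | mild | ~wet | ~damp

Suppose left = 0.
The clause (blue) is unit, so blue = 1.
The clause (wet) is unit, so wet = 1.
That conflicts with the unit clause (~wet).
So every satisfying assignment has left = True.

True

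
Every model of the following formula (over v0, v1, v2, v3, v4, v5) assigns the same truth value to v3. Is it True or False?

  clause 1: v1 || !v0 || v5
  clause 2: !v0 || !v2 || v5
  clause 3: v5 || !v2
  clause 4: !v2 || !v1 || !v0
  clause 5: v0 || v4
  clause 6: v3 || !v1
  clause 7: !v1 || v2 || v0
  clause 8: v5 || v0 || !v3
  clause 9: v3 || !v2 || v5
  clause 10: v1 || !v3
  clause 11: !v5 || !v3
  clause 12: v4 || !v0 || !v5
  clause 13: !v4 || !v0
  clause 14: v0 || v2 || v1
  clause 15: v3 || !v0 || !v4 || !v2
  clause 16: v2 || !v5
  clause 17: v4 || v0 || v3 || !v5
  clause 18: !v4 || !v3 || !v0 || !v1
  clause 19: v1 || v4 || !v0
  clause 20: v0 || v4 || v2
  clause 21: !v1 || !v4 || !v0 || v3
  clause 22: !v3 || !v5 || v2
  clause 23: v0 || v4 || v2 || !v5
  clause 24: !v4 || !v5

Suppose v3 = false.
Unit clause (!v1) forces v1 = false.
Suppose v0 = false.
Unit clause (v4) forces v4 = true.
Unit clause (v2) forces v2 = true.
Unit clause (v5) forces v5 = true.
Now (!v5) is unsatisfied and unit — conflict.
Backtrack on v0: now try v0 = true.
Unit clause (v5) forces v5 = true.
Unit clause (v4) forces v4 = true.
Now (!v4) is unsatisfied and unit — conflict.
Both values of v0 lead to a conflict.
So every satisfying assignment has v3 = True.

True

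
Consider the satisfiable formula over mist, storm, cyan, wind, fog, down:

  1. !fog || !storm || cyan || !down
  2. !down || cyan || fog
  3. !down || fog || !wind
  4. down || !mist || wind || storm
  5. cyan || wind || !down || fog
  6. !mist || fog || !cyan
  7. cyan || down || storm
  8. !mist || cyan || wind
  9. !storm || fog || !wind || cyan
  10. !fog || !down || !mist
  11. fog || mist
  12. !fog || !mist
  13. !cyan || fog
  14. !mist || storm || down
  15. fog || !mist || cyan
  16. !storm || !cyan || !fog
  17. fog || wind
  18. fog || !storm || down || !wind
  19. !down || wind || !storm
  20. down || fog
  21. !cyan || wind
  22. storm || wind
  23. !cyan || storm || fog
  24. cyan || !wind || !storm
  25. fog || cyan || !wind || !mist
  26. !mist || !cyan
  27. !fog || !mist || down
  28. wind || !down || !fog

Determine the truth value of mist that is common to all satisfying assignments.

Suppose mist = true.
(!fog) alone gives fog = false.
(!cyan) alone gives cyan = false.
That conflicts with the unit clause (cyan).
So every satisfying assignment has mist = False.

False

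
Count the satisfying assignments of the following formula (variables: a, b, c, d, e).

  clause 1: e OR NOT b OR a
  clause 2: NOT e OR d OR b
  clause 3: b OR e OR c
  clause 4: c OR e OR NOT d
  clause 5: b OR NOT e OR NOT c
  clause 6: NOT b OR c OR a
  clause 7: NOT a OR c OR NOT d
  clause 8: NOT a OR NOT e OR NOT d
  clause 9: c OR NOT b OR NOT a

10

There are 2^5 = 32 truth assignments over (a, b, c, d, e).
Split on e. With e = true, the clauses containing e are satisfied and NOT e drops from the rest; 4 of the 2^4 = 16 assignments to the other variables satisfy what remains.
With e = false, by the same count on the reduced clause set, 6 assignments work.
(One model: a=F, b=F, c=F, d=T, e=T.)
Total: 4 + 6 = 10.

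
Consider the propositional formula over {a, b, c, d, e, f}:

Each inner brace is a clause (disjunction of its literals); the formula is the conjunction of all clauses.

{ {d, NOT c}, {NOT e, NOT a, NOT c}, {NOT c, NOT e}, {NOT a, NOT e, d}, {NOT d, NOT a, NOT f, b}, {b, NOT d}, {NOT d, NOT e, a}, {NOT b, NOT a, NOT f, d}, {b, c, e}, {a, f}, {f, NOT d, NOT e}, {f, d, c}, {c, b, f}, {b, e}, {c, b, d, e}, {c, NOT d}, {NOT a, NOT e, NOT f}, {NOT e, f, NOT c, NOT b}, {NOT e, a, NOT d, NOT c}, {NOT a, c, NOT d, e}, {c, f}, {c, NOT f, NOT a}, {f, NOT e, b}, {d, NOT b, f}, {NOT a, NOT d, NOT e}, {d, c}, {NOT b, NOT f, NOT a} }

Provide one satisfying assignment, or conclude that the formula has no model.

a: false,  b: true,  c: true,  d: true,  e: false,  f: true

Branch on d: set d = true.
(b) alone gives b = true.
(c) alone gives c = true.
(NOT e) alone gives e = false.
Branch on a: set a = false.
(f) alone gives f = true.
All clauses are satisfied.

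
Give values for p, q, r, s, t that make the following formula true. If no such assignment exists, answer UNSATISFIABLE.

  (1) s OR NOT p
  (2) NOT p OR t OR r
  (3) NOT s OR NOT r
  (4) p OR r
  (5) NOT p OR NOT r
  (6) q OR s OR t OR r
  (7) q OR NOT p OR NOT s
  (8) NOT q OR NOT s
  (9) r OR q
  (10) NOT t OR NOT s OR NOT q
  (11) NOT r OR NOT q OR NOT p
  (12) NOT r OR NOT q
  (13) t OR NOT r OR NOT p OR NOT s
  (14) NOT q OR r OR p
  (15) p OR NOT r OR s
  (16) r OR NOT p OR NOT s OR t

UNSATISFIABLE

Suppose s = true.
The clause (NOT r) is unit, so r = false.
The clause (p) is unit, so p = true.
The clause (t) is unit, so t = true.
The clause (q) is unit, so q = true.
Now (NOT q) is unsatisfied and unit — conflict.
Undo s and try s = false.
The clause (NOT p) is unit, so p = false.
The clause (r) is unit, so r = true.
Now (NOT r) is unsatisfied and unit — conflict.
Both values of s lead to a conflict.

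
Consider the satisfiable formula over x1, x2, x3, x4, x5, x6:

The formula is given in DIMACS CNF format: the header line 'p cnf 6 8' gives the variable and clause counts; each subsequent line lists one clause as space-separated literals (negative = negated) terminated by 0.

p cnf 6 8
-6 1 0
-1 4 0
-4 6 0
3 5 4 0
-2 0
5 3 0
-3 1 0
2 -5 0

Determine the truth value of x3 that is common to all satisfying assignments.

True

Suppose x3 = False.
From the singleton clause (¬x2), x2 = False.
From the singleton clause (x5), x5 = True.
Now (¬x5) is unsatisfied and unit — conflict.
So every satisfying assignment has x3 = True.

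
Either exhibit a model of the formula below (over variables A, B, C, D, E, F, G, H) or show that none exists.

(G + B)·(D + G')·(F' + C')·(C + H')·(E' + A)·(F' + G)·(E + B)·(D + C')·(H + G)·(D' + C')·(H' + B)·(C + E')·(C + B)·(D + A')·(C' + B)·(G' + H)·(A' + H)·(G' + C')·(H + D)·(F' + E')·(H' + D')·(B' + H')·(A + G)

UNSATISFIABLE

Branch on G: set G = 1.
From the singleton clause (D), D = 1.
From the singleton clause (C'), C = 0.
From the singleton clause (H'), H = 0.
But (H) is also a unit clause — contradiction.
Backtrack on G: now try G = 0.
From the singleton clause (B), B = 1.
From the singleton clause (F'), F = 0.
From the singleton clause (H), H = 1.
But (H') is also a unit clause — contradiction.
Neither G = 1 nor G = 0 works.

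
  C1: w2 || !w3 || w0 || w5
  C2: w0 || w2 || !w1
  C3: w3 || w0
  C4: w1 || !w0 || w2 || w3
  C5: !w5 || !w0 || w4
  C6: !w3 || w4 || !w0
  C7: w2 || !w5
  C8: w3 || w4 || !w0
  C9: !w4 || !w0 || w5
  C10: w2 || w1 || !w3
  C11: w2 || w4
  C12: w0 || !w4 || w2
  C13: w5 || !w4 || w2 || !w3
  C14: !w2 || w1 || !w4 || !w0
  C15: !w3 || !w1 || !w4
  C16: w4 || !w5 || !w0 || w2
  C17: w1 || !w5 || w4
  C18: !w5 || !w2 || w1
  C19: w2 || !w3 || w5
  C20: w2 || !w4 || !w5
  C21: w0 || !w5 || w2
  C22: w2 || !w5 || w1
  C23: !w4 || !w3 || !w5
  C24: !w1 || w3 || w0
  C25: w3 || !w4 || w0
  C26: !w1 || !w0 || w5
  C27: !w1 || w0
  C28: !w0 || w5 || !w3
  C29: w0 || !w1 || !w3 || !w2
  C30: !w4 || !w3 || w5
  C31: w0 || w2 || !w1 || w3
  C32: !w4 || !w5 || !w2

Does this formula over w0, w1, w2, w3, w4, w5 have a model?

Suppose w3 = true.
Suppose w4 = false.
The clause (!w0) is unit, so w0 = false.
The clause (w2) is unit, so w2 = true.
The clause (!w1) is unit, so w1 = false.
The clause (!w5) is unit, so w5 = false.
Every clause now holds.
A satisfying assignment: w0: false, w1: false, w2: true, w3: true, w4: false, w5: false.

Yes, satisfiable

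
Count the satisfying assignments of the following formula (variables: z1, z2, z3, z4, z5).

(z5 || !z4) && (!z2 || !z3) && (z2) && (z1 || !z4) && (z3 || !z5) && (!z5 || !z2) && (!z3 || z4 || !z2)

There are 2^5 = 32 truth assignments over (z1, z2, z3, z4, z5).
Split on z4. With z4 = true, the clauses containing z4 are satisfied and !z4 drops from the rest; 0 of the 2^4 = 16 assignments to the other variables satisfy what remains.
With z4 = false, by the same count on the reduced clause set, 2 assignments work.
(One model: z1=F, z2=T, z3=F, z4=F, z5=F.)
Total: 0 + 2 = 2.

2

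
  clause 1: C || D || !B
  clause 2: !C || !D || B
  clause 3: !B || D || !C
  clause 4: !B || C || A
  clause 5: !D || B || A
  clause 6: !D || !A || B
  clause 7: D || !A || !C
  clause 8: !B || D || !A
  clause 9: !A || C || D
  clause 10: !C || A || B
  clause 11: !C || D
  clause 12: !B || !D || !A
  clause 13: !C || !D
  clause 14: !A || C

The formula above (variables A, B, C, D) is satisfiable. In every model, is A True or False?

Suppose A = true.
The clause (C) is unit, so C = true.
The clause (D) is unit, so D = true.
Now (!D) is unsatisfied and unit — conflict.
So every satisfying assignment has A = False.

False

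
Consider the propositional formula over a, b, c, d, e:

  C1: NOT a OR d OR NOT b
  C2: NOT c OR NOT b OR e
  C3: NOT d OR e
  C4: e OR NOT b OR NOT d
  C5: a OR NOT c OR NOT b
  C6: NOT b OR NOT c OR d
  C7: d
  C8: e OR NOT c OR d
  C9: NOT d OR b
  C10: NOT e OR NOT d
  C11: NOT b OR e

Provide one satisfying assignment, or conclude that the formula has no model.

UNSATISFIABLE

Unit clause (d) forces d = true.
Unit clause (e) forces e = true.
That conflicts with the unit clause (NOT e).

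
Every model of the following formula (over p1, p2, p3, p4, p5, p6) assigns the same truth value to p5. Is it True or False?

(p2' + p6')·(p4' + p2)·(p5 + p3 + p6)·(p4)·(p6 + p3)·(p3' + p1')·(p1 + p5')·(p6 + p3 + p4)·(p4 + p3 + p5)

False

Suppose p5 = 1.
(p4) alone gives p4 = 1.
(p2) alone gives p2 = 1.
(p6') alone gives p6 = 0.
(p3) alone gives p3 = 1.
(p1') alone gives p1 = 0.
But (p1) is also a unit clause — contradiction.
So every satisfying assignment has p5 = False.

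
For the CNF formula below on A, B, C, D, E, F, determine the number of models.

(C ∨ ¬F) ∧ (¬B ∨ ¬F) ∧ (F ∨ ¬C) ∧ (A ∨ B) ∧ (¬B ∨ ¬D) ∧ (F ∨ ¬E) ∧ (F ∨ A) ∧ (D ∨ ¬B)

6

There are 2^6 = 64 truth assignments over (A, B, C, D, E, F).
Split on D. With D = True, the clauses containing D are satisfied and ¬D drops from the rest; 3 of the 2^5 = 32 assignments to the other variables satisfy what remains.
With D = False, by the same count on the reduced clause set, 3 assignments work.
(One model: A=T, B=F, C=F, D=F, E=F, F=F.)
Total: 3 + 3 = 6.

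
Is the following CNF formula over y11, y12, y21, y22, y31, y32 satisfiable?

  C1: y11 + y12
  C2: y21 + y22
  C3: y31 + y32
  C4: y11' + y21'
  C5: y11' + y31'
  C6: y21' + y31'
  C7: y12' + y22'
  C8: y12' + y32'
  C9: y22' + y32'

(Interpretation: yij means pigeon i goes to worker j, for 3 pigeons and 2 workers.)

Branch on y11: set y11 = 1.
From the singleton clause (y21'), y21 = 0.
From the singleton clause (y22), y22 = 1.
From the singleton clause (y31'), y31 = 0.
From the singleton clause (y32), y32 = 1.
Now (y32') is unsatisfied and unit — conflict.
That branch fails; take y11 = 0 instead.
From the singleton clause (y12), y12 = 1.
From the singleton clause (y22'), y22 = 0.
From the singleton clause (y21), y21 = 1.
From the singleton clause (y31'), y31 = 0.
From the singleton clause (y32), y32 = 1.
Now (y32') is unsatisfied and unit — conflict.
Either choice for y11 ends in contradiction.
No assignment satisfies every clause.

No, unsatisfiable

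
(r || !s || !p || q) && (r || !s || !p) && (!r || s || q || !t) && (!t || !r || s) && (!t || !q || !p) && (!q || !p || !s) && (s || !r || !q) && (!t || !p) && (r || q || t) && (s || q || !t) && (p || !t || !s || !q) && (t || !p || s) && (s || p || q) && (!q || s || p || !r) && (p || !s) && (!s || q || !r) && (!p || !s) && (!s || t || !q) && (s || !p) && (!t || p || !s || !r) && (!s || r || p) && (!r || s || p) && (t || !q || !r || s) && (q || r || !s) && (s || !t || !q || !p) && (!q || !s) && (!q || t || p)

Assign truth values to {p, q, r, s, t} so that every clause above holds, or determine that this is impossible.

p: false,  q: true,  r: false,  s: false,  t: true

Case t = true:
From the singleton clause (!p), p = false.
From the singleton clause (!s), s = false.
From the singleton clause (!r), r = false.
From the singleton clause (q), q = true.
All clauses are satisfied.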